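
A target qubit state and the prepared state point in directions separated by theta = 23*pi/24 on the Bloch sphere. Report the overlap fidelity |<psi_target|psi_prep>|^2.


For states separated by angle theta on Bloch sphere:
F = cos^2(theta/2)
theta = 23*pi/24 = 3.0107
theta/2 = 1.5053
cos(theta/2) = 0.0654
F = 0.0043

0.0043


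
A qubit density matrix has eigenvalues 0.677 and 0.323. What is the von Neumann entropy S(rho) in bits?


S = -p*log2(p) - (1-p)*log2(1-p)
p = 0.6770, 1-p = 0.3230
= -0.6770 * log2(0.6770) - 0.3230 * log2(0.3230)
= -(-0.3810) - (-0.5266)
= 0.9076

0.9076


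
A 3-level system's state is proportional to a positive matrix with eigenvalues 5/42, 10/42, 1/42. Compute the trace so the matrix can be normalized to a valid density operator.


tr(M) = sum of eigenvalues
= 5/42 + 10/42 + 1/42
= 16/42
= 0.3810

0.3810


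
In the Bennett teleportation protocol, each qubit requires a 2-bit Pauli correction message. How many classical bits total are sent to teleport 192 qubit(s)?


Quantum teleportation requires 2 classical bits per qubit teleported.
192 qubit(s) -> 2 * 192 = 384 classical bits

384


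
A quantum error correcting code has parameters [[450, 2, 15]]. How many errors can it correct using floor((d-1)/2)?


Code parameters: [[450, 2, 15]], distance d = 15.
Number of correctable errors = floor((d-1)/2)
= floor((15 - 1)/2)
= floor(14/2)
= 7

7


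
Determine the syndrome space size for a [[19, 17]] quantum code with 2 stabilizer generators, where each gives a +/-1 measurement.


Each stabilizer generator gives a binary (+1 or -1) measurement outcome.
With 2 independent generators:
Total syndromes = 2^2
= 4

4


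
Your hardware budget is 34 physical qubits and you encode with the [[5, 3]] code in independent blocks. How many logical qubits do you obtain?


Each code block uses 5 physical qubits for 3 logical qubit(s).
Number of complete blocks = floor(34 / 5) = 6
Logical qubits = 6 * 3
= 18

18


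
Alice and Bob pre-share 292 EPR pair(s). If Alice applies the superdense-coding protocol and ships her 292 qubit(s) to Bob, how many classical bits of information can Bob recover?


Superdense coding allows 2 classical bits per shared entangled pair.
292 pair(s) -> 2 * 292 = 584 classical bits

584


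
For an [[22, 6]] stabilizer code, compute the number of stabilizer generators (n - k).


For an [[n,k]] stabilizer code:
Number of stabilizer generators = n - k
= 22 - 6
= 16

16


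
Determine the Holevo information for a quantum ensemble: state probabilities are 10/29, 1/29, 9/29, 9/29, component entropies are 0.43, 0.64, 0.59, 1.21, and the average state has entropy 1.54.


chi = S(rho) - sum_i p_i * S(rho_i)
Weighted entropy = 10/29 * 0.43 + 1/29 * 0.64 + 9/29 * 0.59 + 9/29 * 1.21
= 0.7290
chi = 1.54 - 0.7290
= 0.8110

0.8110


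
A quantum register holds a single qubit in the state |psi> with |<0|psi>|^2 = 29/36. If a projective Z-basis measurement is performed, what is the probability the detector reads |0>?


|alpha|^2 = 29/36 = 0.8056
|beta|^2 = 1 - 29/36 = 7/36 = 0.1944
P(|0>) = |alpha|^2 = 0.8056

0.8056


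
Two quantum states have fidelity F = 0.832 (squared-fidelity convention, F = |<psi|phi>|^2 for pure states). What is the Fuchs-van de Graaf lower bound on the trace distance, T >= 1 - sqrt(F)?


Fuchs-van de Graaf (squared-fidelity convention): 1 - sqrt(F) <= T <= sqrt(1 - F).
Lower bound: T >= 1 - sqrt(F)
sqrt(F) = sqrt(0.832) = 0.9121
T >= 1 - 0.9121
T >= 0.0879

0.0879


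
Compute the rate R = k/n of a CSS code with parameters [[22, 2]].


Code rate R = k/n
= 2/22
= 0.0909

0.0909


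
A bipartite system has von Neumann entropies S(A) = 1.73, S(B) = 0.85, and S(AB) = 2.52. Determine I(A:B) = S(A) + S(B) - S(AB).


I(A:B) = S(A) + S(B) - S(AB)
= 1.73 + 0.85 - 2.52
= 0.0600

0.0600


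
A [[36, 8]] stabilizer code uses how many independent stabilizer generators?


For an [[n,k]] stabilizer code:
Number of stabilizer generators = n - k
= 36 - 8
= 28

28


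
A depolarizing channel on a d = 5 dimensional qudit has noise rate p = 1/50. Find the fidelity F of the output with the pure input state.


F = (1-p) + p/d
= (1 - 0.0200) + 0.0200/5
= 0.9800 + 0.0040
= 0.9840

0.9840


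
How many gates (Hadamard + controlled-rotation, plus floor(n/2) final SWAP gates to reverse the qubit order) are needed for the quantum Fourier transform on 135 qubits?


Hadamard gates: 135
Controlled rotations: n*(n-1)/2 = 135*134/2 = 9045
SWAP gates: floor(n/2) = floor(135/2) = 67
Total = 135 + 9045 + 67
= 9247

9247


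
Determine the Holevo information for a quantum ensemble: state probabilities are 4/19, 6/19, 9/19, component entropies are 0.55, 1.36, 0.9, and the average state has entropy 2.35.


chi = S(rho) - sum_i p_i * S(rho_i)
Weighted entropy = 4/19 * 0.55 + 6/19 * 1.36 + 9/19 * 0.9
= 0.9716
chi = 2.35 - 0.9716
= 1.3784

1.3784


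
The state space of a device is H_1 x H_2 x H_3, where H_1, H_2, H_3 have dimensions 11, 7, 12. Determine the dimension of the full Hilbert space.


dim(H_1 x H_2 x H_3) = 11 * 7 * 12
= 77 * 12
= 924

924


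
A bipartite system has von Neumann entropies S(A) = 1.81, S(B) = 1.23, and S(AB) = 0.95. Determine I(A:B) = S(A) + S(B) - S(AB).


I(A:B) = S(A) + S(B) - S(AB)
= 1.81 + 1.23 - 0.95
= 2.0900

2.0900


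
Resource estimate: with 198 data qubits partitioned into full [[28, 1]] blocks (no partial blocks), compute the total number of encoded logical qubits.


Each code block uses 28 physical qubits for 1 logical qubit(s).
Number of complete blocks = floor(198 / 28) = 7
Logical qubits = 7 * 1
= 7

7


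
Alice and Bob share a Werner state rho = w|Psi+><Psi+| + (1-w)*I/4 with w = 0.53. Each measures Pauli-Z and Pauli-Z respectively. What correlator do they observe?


|Psi+> = (|01> + |10>)/sqrt(2)
For the pure Bell state, <Z_A Z_B> = -1 (Bell-state Pauli correlator).
The maximally-mixed part I/4 has tr(I/4 * P tensor P) = 0 for any traceless Pauli P.
So <Z_A Z_B>_rho = w * (-1) + (1 - w) * 0
= 0.53 * (-1)
= -0.5300

-0.5300


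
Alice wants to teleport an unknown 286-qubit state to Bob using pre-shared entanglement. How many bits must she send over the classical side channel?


Quantum teleportation requires 2 classical bits per qubit teleported.
286 qubit(s) -> 2 * 286 = 572 classical bits

572


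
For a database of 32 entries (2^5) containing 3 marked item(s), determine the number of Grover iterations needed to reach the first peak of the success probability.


After j Grover iterations the success probability is P(j) = sin^2((2j+1)*theta), where sin(theta) = sqrt(k/N).
N = 2^5 = 32, k = 3
sin(theta) = sqrt(k/N) = 0.3061862178
theta = arcsin(sqrt(k/N)) = 0.3111842443 rad
P(j) reaches its first maximum when (2j+1)*theta is as close as possible to pi/2, i.e. j = round(pi/(4*theta) - 1/2).
pi/(4*theta) - 1/2 = 2.0239
(For comparison, the common estimate pi/4 * sqrt(N/k) = 2.5651; the exact maximiser is used here.)
Optimal iterations = 2

2


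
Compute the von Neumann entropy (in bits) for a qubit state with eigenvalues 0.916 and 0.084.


S = -p*log2(p) - (1-p)*log2(1-p)
p = 0.9160, 1-p = 0.0840
= -0.9160 * log2(0.9160) - 0.0840 * log2(0.0840)
= -(-0.1159) - (-0.3002)
= 0.4161

0.4161


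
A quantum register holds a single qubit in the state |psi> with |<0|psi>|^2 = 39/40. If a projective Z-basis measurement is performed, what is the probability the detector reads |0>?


|alpha|^2 = 39/40 = 0.9750
|beta|^2 = 1 - 39/40 = 1/40 = 0.0250
P(|0>) = |alpha|^2 = 0.9750

0.9750


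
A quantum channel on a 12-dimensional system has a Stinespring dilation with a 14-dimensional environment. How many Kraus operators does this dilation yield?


Tracing out the environment in an orthonormal basis {|i>_E} gives Kraus operators K_i = <i|_E U |0>_E.
Number of Kraus operators = dim(H_env) = d_env
= 14

14


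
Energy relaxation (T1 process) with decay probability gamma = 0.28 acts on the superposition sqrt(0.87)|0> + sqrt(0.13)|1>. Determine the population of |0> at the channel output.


For amplitude damping with parameter gamma on state sqrt(a)|0> + sqrt(b)|1>:
alpha^2 = 0.87, beta^2 = 0.13
P(|0>) = alpha^2 + gamma * beta^2
= 0.87 + 0.28 * 0.13
= 0.87 + 0.0364
= 0.9064

0.9064


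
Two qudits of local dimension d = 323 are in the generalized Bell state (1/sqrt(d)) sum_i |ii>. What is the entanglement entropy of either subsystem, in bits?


For a maximally entangled state in d x d:
S = log2(d) = log2(323)
= 8.3354

8.3354


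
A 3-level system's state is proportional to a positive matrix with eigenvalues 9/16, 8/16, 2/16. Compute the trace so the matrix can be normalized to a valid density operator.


tr(M) = sum of eigenvalues
= 9/16 + 8/16 + 2/16
= 19/16
= 1.1875

1.1875


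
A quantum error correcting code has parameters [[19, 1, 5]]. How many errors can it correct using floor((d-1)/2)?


Code parameters: [[19, 1, 5]], distance d = 5.
Number of correctable errors = floor((d-1)/2)
= floor((5 - 1)/2)
= floor(4/2)
= 2

2


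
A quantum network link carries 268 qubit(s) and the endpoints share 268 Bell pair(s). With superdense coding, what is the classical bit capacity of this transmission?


Superdense coding allows 2 classical bits per shared entangled pair.
268 pair(s) -> 2 * 268 = 536 classical bits

536


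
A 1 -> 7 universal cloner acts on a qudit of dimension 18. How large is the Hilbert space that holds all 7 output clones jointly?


Output space = H^(tensor 7) where dim(H) = 18
dim = 18^7
= 324 (after 2 factors)
= 5832 (after 3 factors)
= 104976 (after 4 factors)
= 1889568 (after 5 factors)
= 34012224 (after 6 factors)
= 612220032 (after 7 factors)
= 612220032

612220032


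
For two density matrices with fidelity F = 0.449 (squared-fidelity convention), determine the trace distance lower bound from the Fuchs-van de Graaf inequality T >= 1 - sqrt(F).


Fuchs-van de Graaf (squared-fidelity convention): 1 - sqrt(F) <= T <= sqrt(1 - F).
Lower bound: T >= 1 - sqrt(F)
sqrt(F) = sqrt(0.449) = 0.6701
T >= 1 - 0.6701
T >= 0.3299

0.3299


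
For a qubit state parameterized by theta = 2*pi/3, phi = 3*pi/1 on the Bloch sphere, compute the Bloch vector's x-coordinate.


theta = 2.0944, phi = 9.4248
r_x = sin(theta)*cos(phi) = 0.8660 * -1.0000
r_x = -0.8660

-0.8660


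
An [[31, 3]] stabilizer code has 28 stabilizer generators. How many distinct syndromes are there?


Each stabilizer generator gives a binary (+1 or -1) measurement outcome.
With 28 independent generators:
Total syndromes = 2^28
= 268435456

268435456


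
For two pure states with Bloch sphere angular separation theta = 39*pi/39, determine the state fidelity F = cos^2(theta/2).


For states separated by angle theta on Bloch sphere:
F = cos^2(theta/2)
theta = 39*pi/39 = 3.1416
theta/2 = 1.5708
cos(theta/2) = 0.0000
F = 0.0000

0.0000


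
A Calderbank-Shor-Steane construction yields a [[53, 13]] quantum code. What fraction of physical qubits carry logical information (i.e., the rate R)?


Code rate R = k/n
= 13/53
= 0.2453

0.2453


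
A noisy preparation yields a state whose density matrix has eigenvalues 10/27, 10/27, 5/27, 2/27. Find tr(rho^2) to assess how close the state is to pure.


tr(rho^2) = sum of eigenvalues squared
= (10/27)^2 + (10/27)^2 + (5/27)^2 + (2/27)^2
= (100 + 100 + 25 + 4) / 729
= 229/729
= 0.3141

0.3141


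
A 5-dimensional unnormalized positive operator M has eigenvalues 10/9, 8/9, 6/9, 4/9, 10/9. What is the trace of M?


tr(M) = sum of eigenvalues
= 10/9 + 8/9 + 6/9 + 4/9 + 10/9
= 38/9
= 4.2222

4.2222


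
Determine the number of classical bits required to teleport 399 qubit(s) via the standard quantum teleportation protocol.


Quantum teleportation requires 2 classical bits per qubit teleported.
399 qubit(s) -> 2 * 399 = 798 classical bits

798


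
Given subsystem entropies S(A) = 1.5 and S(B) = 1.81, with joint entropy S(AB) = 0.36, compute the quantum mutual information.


I(A:B) = S(A) + S(B) - S(AB)
= 1.5 + 1.81 - 0.36
= 2.9500

2.9500


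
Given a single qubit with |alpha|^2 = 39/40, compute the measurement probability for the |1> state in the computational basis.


|alpha|^2 = 39/40 = 0.9750
|beta|^2 = 1 - 39/40 = 1/40 = 0.0250
P(|1>) = |beta|^2 = 0.0250

0.0250


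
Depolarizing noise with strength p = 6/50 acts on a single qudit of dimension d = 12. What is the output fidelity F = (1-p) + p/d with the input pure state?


F = (1-p) + p/d
= (1 - 0.1200) + 0.1200/12
= 0.8800 + 0.0100
= 0.8900

0.8900


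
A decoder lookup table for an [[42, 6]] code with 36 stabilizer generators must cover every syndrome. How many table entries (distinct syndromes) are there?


Each stabilizer generator gives a binary (+1 or -1) measurement outcome.
With 36 independent generators:
Total syndromes = 2^36
= 68719476736

68719476736


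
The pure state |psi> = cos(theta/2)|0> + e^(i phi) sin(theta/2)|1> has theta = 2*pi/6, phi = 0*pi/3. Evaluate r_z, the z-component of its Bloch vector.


theta = 1.0472, phi = 0.0000
r_z = cos(theta) = 0.5000

0.5000


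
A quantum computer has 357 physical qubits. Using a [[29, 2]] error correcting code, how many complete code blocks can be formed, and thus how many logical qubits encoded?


Each code block uses 29 physical qubits for 2 logical qubit(s).
Number of complete blocks = floor(357 / 29) = 12
Logical qubits = 12 * 2
= 24

24


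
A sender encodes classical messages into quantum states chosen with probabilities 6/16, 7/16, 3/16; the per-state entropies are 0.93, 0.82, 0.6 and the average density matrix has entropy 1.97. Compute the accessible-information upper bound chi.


chi = S(rho) - sum_i p_i * S(rho_i)
Weighted entropy = 6/16 * 0.93 + 7/16 * 0.82 + 3/16 * 0.6
= 0.8200
chi = 1.97 - 0.8200
= 1.1500

1.1500


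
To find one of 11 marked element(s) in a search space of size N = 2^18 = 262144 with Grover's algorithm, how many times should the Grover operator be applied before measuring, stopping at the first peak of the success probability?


After j Grover iterations the success probability is P(j) = sin^2((2j+1)*theta), where sin(theta) = sqrt(k/N).
N = 2^18 = 262144, k = 11
sin(theta) = sqrt(k/N) = 0.006477782794
theta = arcsin(sqrt(k/N)) = 0.006477828098 rad
P(j) reaches its first maximum when (2j+1)*theta is as close as possible to pi/2, i.e. j = round(pi/(4*theta) - 1/2).
pi/(4*theta) - 1/2 = 120.7441
(For comparison, the common estimate pi/4 * sqrt(N/k) = 121.2449; the exact maximiser is used here.)
Optimal iterations = 121

121


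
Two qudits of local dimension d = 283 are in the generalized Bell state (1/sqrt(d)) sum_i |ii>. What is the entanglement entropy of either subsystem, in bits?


For a maximally entangled state in d x d:
S = log2(d) = log2(283)
= 8.1447

8.1447


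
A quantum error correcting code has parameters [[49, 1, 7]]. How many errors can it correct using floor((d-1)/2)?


Code parameters: [[49, 1, 7]], distance d = 7.
Number of correctable errors = floor((d-1)/2)
= floor((7 - 1)/2)
= floor(6/2)
= 3

3


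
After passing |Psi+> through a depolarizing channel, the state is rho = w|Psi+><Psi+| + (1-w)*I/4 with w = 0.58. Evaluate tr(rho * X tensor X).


|Psi+> = (|01> + |10>)/sqrt(2)
For the pure Bell state, <X_A X_B> = +1 (Bell-state Pauli correlator).
The maximally-mixed part I/4 has tr(I/4 * P tensor P) = 0 for any traceless Pauli P.
So <X_A X_B>_rho = w * (+1) + (1 - w) * 0
= 0.58 * (+1)
= 0.5800

0.5800


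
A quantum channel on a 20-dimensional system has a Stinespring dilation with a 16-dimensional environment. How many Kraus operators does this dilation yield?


Tracing out the environment in an orthonormal basis {|i>_E} gives Kraus operators K_i = <i|_E U |0>_E.
Number of Kraus operators = dim(H_env) = d_env
= 16

16


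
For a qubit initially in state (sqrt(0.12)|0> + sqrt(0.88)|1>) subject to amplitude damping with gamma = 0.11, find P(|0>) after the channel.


For amplitude damping with parameter gamma on state sqrt(a)|0> + sqrt(b)|1>:
alpha^2 = 0.12, beta^2 = 0.88
P(|0>) = alpha^2 + gamma * beta^2
= 0.12 + 0.11 * 0.88
= 0.12 + 0.0968
= 0.2168

0.2168


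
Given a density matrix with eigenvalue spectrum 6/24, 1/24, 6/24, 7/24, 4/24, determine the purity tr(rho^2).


tr(rho^2) = sum of eigenvalues squared
= (6/24)^2 + (1/24)^2 + (6/24)^2 + (7/24)^2 + (4/24)^2
= (36 + 1 + 36 + 49 + 16) / 576
= 138/576
= 0.2396

0.2396


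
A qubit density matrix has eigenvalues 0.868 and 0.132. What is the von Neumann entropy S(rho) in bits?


S = -p*log2(p) - (1-p)*log2(1-p)
p = 0.8680, 1-p = 0.1320
= -0.8680 * log2(0.8680) - 0.1320 * log2(0.1320)
= -(-0.1773) - (-0.3856)
= 0.5629

0.5629


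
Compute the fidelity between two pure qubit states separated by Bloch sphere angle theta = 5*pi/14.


For states separated by angle theta on Bloch sphere:
F = cos^2(theta/2)
theta = 5*pi/14 = 1.1220
theta/2 = 0.5610
cos(theta/2) = 0.8467
F = 0.7169

0.7169


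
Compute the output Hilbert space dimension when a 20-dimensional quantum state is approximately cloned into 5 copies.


Output space = H^(tensor 5) where dim(H) = 20
dim = 20^5
= 400 (after 2 factors)
= 8000 (after 3 factors)
= 160000 (after 4 factors)
= 3200000 (after 5 factors)
= 3200000

3200000


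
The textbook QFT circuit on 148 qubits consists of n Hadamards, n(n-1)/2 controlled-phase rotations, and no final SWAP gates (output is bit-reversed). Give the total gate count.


Hadamard gates: 148
Controlled rotations: n*(n-1)/2 = 148*147/2 = 10878
SWAP gates: 0 (omitted)
Total = 148 + 10878
= 11026

11026


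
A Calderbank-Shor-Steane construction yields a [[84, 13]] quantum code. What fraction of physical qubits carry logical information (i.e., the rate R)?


Code rate R = k/n
= 13/84
= 0.1548

0.1548


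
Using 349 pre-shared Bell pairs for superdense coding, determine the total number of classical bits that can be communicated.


Superdense coding allows 2 classical bits per shared entangled pair.
349 pair(s) -> 2 * 349 = 698 classical bits

698


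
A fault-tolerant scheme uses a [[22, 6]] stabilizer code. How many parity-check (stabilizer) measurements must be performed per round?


For an [[n,k]] stabilizer code:
Number of stabilizer generators = n - k
= 22 - 6
= 16

16


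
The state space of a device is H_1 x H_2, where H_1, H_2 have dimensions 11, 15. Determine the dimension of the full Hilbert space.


dim(H_1 x H_2) = 11 * 15
= 165

165


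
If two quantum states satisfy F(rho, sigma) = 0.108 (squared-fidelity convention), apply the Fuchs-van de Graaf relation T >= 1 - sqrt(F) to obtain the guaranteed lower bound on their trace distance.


Fuchs-van de Graaf (squared-fidelity convention): 1 - sqrt(F) <= T <= sqrt(1 - F).
Lower bound: T >= 1 - sqrt(F)
sqrt(F) = sqrt(0.108) = 0.3286
T >= 1 - 0.3286
T >= 0.6714

0.6714


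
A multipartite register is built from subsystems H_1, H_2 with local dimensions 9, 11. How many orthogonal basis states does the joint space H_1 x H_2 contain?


dim(H_1 x H_2) = 9 * 11
= 99

99


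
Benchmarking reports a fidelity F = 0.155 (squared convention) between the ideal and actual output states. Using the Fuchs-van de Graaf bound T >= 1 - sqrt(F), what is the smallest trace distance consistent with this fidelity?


Fuchs-van de Graaf (squared-fidelity convention): 1 - sqrt(F) <= T <= sqrt(1 - F).
Lower bound: T >= 1 - sqrt(F)
sqrt(F) = sqrt(0.155) = 0.3937
T >= 1 - 0.3937
T >= 0.6063

0.6063


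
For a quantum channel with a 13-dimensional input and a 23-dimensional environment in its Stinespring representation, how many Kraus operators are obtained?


Tracing out the environment in an orthonormal basis {|i>_E} gives Kraus operators K_i = <i|_E U |0>_E.
Number of Kraus operators = dim(H_env) = d_env
= 23

23


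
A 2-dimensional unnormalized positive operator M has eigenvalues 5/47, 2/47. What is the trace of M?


tr(M) = sum of eigenvalues
= 5/47 + 2/47
= 7/47
= 0.1489

0.1489


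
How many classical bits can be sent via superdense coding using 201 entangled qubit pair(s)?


Superdense coding allows 2 classical bits per shared entangled pair.
201 pair(s) -> 2 * 201 = 402 classical bits

402


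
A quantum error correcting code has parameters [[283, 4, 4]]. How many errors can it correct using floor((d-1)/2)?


Code parameters: [[283, 4, 4]], distance d = 4.
Number of correctable errors = floor((d-1)/2)
= floor((4 - 1)/2)
= floor(3/2)
= 1

1


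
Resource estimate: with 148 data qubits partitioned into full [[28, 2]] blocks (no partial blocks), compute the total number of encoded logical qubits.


Each code block uses 28 physical qubits for 2 logical qubit(s).
Number of complete blocks = floor(148 / 28) = 5
Logical qubits = 5 * 2
= 10

10


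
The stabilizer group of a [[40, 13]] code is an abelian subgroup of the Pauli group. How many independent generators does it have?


For an [[n,k]] stabilizer code:
Number of stabilizer generators = n - k
= 40 - 13
= 27

27


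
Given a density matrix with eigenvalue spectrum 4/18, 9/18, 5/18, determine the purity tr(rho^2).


tr(rho^2) = sum of eigenvalues squared
= (4/18)^2 + (9/18)^2 + (5/18)^2
= (16 + 81 + 25) / 324
= 122/324
= 0.3765

0.3765


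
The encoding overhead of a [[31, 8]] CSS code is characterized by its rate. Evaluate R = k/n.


Code rate R = k/n
= 8/31
= 0.2581

0.2581


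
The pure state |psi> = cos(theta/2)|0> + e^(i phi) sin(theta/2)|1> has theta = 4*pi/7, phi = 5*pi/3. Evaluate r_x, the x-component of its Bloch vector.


theta = 1.7952, phi = 5.2360
r_x = sin(theta)*cos(phi) = 0.9749 * 0.5000
r_x = 0.4875

0.4875


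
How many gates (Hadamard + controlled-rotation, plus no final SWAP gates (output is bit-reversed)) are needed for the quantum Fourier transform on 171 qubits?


Hadamard gates: 171
Controlled rotations: n*(n-1)/2 = 171*170/2 = 14535
SWAP gates: 0 (omitted)
Total = 171 + 14535
= 14706

14706


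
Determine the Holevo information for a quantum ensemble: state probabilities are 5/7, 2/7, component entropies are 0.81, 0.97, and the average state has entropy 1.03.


chi = S(rho) - sum_i p_i * S(rho_i)
Weighted entropy = 5/7 * 0.81 + 2/7 * 0.97
= 0.8557
chi = 1.03 - 0.8557
= 0.1743

0.1743


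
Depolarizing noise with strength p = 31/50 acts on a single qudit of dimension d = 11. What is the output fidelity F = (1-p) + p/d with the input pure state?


F = (1-p) + p/d
= (1 - 0.6200) + 0.6200/11
= 0.3800 + 0.0564
= 0.4364

0.4364


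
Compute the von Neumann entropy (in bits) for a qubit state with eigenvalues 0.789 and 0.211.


S = -p*log2(p) - (1-p)*log2(1-p)
p = 0.7890, 1-p = 0.2110
= -0.7890 * log2(0.7890) - 0.2110 * log2(0.2110)
= -(-0.2698) - (-0.4736)
= 0.7434

0.7434


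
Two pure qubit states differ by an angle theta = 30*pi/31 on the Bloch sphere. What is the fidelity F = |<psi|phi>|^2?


For states separated by angle theta on Bloch sphere:
F = cos^2(theta/2)
theta = 30*pi/31 = 3.0403
theta/2 = 1.5201
cos(theta/2) = 0.0506
F = 0.0026

0.0026


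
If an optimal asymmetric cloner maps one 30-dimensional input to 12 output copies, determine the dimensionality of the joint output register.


Output space = H^(tensor 12) where dim(H) = 30
dim = 30^12
= 900 (after 2 factors)
= 27000 (after 3 factors)
= 810000 (after 4 factors)
= 24300000 (after 5 factors)
= 729000000 (after 6 factors)
= 21870000000 (after 7 factors)
= 656100000000 (after 8 factors)
= 19683000000000 (after 9 factors)
= 590490000000000 (after 10 factors)
= 17714700000000000 (after 11 factors)
= 531441000000000000 (after 12 factors)
= 531441000000000000

531441000000000000


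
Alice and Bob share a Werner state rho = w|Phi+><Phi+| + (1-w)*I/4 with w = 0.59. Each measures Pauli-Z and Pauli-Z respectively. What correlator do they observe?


|Phi+> = (|00> + |11>)/sqrt(2)
For the pure Bell state, <Z_A Z_B> = +1 (Bell-state Pauli correlator).
The maximally-mixed part I/4 has tr(I/4 * P tensor P) = 0 for any traceless Pauli P.
So <Z_A Z_B>_rho = w * (+1) + (1 - w) * 0
= 0.59 * (+1)
= 0.5900

0.5900


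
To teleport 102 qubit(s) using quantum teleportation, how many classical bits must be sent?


Quantum teleportation requires 2 classical bits per qubit teleported.
102 qubit(s) -> 2 * 102 = 204 classical bits

204


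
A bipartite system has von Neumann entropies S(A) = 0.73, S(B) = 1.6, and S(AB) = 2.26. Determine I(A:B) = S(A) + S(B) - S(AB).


I(A:B) = S(A) + S(B) - S(AB)
= 0.73 + 1.6 - 2.26
= 0.0700

0.0700


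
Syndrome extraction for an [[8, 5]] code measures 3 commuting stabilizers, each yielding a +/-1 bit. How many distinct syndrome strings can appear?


Each stabilizer generator gives a binary (+1 or -1) measurement outcome.
With 3 independent generators:
Total syndromes = 2^3
= 8

8


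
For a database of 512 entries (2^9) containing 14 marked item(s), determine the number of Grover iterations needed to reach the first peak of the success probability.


After j Grover iterations the success probability is P(j) = sin^2((2j+1)*theta), where sin(theta) = sqrt(k/N).
N = 2^9 = 512, k = 14
sin(theta) = sqrt(k/N) = 0.1653594569
theta = arcsin(sqrt(k/N)) = 0.1661224747 rad
P(j) reaches its first maximum when (2j+1)*theta is as close as possible to pi/2, i.e. j = round(pi/(4*theta) - 1/2).
pi/(4*theta) - 1/2 = 4.2278
(For comparison, the common estimate pi/4 * sqrt(N/k) = 4.7496; the exact maximiser is used here.)
Optimal iterations = 4

4


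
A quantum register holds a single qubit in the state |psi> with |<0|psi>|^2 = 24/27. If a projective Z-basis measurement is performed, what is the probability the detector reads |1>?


|alpha|^2 = 24/27 = 0.8889
|beta|^2 = 1 - 24/27 = 3/27 = 0.1111
P(|1>) = |beta|^2 = 0.1111

0.1111


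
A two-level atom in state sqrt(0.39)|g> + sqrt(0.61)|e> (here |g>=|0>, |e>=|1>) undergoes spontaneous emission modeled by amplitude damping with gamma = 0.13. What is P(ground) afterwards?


For amplitude damping with parameter gamma on state sqrt(a)|0> + sqrt(b)|1>:
alpha^2 = 0.39, beta^2 = 0.61
P(|0>) = alpha^2 + gamma * beta^2
= 0.39 + 0.13 * 0.61
= 0.39 + 0.0793
= 0.4693

0.4693


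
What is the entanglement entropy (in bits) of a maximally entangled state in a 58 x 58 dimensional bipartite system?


For a maximally entangled state in d x d:
S = log2(d) = log2(58)
= 5.8580

5.8580


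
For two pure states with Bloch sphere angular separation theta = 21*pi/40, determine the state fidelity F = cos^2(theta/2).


For states separated by angle theta on Bloch sphere:
F = cos^2(theta/2)
theta = 21*pi/40 = 1.6493
theta/2 = 0.8247
cos(theta/2) = 0.6788
F = 0.4608

0.4608


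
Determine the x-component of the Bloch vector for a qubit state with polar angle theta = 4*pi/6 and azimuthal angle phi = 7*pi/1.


theta = 2.0944, phi = 21.9911
r_x = sin(theta)*cos(phi) = 0.8660 * -1.0000
r_x = -0.8660

-0.8660


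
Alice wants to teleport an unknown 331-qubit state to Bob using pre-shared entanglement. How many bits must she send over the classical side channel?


Quantum teleportation requires 2 classical bits per qubit teleported.
331 qubit(s) -> 2 * 331 = 662 classical bits

662


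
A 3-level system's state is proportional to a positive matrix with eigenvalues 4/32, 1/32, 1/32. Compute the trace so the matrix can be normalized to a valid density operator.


tr(M) = sum of eigenvalues
= 4/32 + 1/32 + 1/32
= 6/32
= 0.1875

0.1875


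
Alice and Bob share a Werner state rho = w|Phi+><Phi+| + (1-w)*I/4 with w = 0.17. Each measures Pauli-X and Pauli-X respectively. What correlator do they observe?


|Phi+> = (|00> + |11>)/sqrt(2)
For the pure Bell state, <X_A X_B> = +1 (Bell-state Pauli correlator).
The maximally-mixed part I/4 has tr(I/4 * P tensor P) = 0 for any traceless Pauli P.
So <X_A X_B>_rho = w * (+1) + (1 - w) * 0
= 0.17 * (+1)
= 0.1700

0.1700


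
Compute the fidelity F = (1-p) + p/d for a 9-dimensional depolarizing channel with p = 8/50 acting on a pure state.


F = (1-p) + p/d
= (1 - 0.1600) + 0.1600/9
= 0.8400 + 0.0178
= 0.8578

0.8578


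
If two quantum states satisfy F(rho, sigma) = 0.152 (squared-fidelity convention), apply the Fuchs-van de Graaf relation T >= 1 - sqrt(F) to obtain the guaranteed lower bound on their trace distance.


Fuchs-van de Graaf (squared-fidelity convention): 1 - sqrt(F) <= T <= sqrt(1 - F).
Lower bound: T >= 1 - sqrt(F)
sqrt(F) = sqrt(0.152) = 0.3899
T >= 1 - 0.3899
T >= 0.6101

0.6101


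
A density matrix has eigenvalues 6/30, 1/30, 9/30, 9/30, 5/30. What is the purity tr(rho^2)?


tr(rho^2) = sum of eigenvalues squared
= (6/30)^2 + (1/30)^2 + (9/30)^2 + (9/30)^2 + (5/30)^2
= (36 + 1 + 81 + 81 + 25) / 900
= 224/900
= 0.2489

0.2489


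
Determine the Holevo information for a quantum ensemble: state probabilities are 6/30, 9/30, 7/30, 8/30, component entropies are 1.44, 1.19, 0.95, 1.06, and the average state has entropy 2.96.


chi = S(rho) - sum_i p_i * S(rho_i)
Weighted entropy = 6/30 * 1.44 + 9/30 * 1.19 + 7/30 * 0.95 + 8/30 * 1.06
= 1.1493
chi = 2.96 - 1.1493
= 1.8107

1.8107


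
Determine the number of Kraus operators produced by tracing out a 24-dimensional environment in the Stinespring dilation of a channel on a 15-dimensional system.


Tracing out the environment in an orthonormal basis {|i>_E} gives Kraus operators K_i = <i|_E U |0>_E.
Number of Kraus operators = dim(H_env) = d_env
= 24

24


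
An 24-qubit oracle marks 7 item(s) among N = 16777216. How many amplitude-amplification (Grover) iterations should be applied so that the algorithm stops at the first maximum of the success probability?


After j Grover iterations the success probability is P(j) = sin^2((2j+1)*theta), where sin(theta) = sqrt(k/N).
N = 2^24 = 16777216, k = 7
sin(theta) = sqrt(k/N) = 0.0006459353787
theta = arcsin(sqrt(k/N)) = 0.0006459354236 rad
P(j) reaches its first maximum when (2j+1)*theta is as close as possible to pi/2, i.e. j = round(pi/(4*theta) - 1/2).
pi/(4*theta) - 1/2 = 1215.4082
(For comparison, the common estimate pi/4 * sqrt(N/k) = 1215.9083; the exact maximiser is used here.)
Optimal iterations = 1215

1215


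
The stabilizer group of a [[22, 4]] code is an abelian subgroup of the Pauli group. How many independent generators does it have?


For an [[n,k]] stabilizer code:
Number of stabilizer generators = n - k
= 22 - 4
= 18

18


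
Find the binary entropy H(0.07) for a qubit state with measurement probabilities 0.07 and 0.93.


S = -p*log2(p) - (1-p)*log2(1-p)
p = 0.0700, 1-p = 0.9300
= -0.0700 * log2(0.0700) - 0.9300 * log2(0.9300)
= -(-0.2686) - (-0.0974)
= 0.3659

0.3659


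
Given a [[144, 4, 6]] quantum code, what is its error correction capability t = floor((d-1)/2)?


Code parameters: [[144, 4, 6]], distance d = 6.
Number of correctable errors = floor((d-1)/2)
= floor((6 - 1)/2)
= floor(5/2)
= 2

2


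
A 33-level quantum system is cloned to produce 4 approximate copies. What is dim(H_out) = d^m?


Output space = H^(tensor 4) where dim(H) = 33
dim = 33^4
= 1089 (after 2 factors)
= 35937 (after 3 factors)
= 1185921 (after 4 factors)
= 1185921

1185921


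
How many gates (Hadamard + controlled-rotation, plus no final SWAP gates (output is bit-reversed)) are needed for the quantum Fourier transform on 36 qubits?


Hadamard gates: 36
Controlled rotations: n*(n-1)/2 = 36*35/2 = 630
SWAP gates: 0 (omitted)
Total = 36 + 630
= 666

666


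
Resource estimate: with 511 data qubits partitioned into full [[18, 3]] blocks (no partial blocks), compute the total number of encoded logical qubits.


Each code block uses 18 physical qubits for 3 logical qubit(s).
Number of complete blocks = floor(511 / 18) = 28
Logical qubits = 28 * 3
= 84

84


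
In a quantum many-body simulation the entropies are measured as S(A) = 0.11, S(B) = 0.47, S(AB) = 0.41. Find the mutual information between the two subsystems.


I(A:B) = S(A) + S(B) - S(AB)
= 0.11 + 0.47 - 0.41
= 0.1700

0.1700


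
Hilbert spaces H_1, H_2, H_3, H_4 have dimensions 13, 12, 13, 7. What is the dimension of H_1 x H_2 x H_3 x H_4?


dim(H_1 x H_2 x H_3 x H_4) = 13 * 12 * 13 * 7
= 156 * 13 * 7
= 2028 * 7
= 14196

14196


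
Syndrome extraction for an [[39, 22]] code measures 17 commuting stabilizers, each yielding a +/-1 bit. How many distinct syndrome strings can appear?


Each stabilizer generator gives a binary (+1 or -1) measurement outcome.
With 17 independent generators:
Total syndromes = 2^17
= 131072

131072


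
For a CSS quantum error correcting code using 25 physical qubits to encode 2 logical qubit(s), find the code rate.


Code rate R = k/n
= 2/25
= 0.0800

0.0800


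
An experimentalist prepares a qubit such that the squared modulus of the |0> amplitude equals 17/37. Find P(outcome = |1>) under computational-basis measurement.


|alpha|^2 = 17/37 = 0.4595
|beta|^2 = 1 - 17/37 = 20/37 = 0.5405
P(|1>) = |beta|^2 = 0.5405

0.5405


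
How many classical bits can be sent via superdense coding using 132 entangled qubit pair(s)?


Superdense coding allows 2 classical bits per shared entangled pair.
132 pair(s) -> 2 * 132 = 264 classical bits

264


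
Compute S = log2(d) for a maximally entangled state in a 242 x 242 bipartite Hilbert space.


For a maximally entangled state in d x d:
S = log2(d) = log2(242)
= 7.9189

7.9189


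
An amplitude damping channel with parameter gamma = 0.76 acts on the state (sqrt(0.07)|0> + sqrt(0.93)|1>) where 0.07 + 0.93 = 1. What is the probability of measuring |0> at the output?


For amplitude damping with parameter gamma on state sqrt(a)|0> + sqrt(b)|1>:
alpha^2 = 0.07, beta^2 = 0.93
P(|0>) = alpha^2 + gamma * beta^2
= 0.07 + 0.76 * 0.93
= 0.07 + 0.7068
= 0.7768

0.7768


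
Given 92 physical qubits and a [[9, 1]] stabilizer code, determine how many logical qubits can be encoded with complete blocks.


Each code block uses 9 physical qubits for 1 logical qubit(s).
Number of complete blocks = floor(92 / 9) = 10
Logical qubits = 10 * 1
= 10

10


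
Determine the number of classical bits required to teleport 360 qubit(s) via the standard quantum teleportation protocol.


Quantum teleportation requires 2 classical bits per qubit teleported.
360 qubit(s) -> 2 * 360 = 720 classical bits

720


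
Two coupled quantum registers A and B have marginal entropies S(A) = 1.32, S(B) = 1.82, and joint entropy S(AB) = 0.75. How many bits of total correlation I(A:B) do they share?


I(A:B) = S(A) + S(B) - S(AB)
= 1.32 + 1.82 - 0.75
= 2.3900

2.3900


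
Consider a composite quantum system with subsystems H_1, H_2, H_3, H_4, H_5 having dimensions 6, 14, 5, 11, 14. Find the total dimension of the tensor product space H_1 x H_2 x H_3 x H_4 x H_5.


dim(H_1 x H_2 x H_3 x H_4 x H_5) = 6 * 14 * 5 * 11 * 14
= 84 * 5 * 11 * 14
= 420 * 11 * 14
= 4620 * 14
= 64680

64680


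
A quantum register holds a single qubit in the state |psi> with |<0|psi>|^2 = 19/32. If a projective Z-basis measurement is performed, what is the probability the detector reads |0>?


|alpha|^2 = 19/32 = 0.5938
|beta|^2 = 1 - 19/32 = 13/32 = 0.4062
P(|0>) = |alpha|^2 = 0.5938

0.5938


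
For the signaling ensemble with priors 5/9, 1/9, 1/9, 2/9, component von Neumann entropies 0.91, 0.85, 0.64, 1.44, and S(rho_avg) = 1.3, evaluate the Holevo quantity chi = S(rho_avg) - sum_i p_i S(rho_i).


chi = S(rho) - sum_i p_i * S(rho_i)
Weighted entropy = 5/9 * 0.91 + 1/9 * 0.85 + 1/9 * 0.64 + 2/9 * 1.44
= 0.9911
chi = 1.3 - 0.9911
= 0.3089

0.3089


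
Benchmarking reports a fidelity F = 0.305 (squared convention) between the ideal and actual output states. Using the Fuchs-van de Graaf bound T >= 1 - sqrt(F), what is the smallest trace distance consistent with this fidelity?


Fuchs-van de Graaf (squared-fidelity convention): 1 - sqrt(F) <= T <= sqrt(1 - F).
Lower bound: T >= 1 - sqrt(F)
sqrt(F) = sqrt(0.305) = 0.5523
T >= 1 - 0.5523
T >= 0.4477

0.4477


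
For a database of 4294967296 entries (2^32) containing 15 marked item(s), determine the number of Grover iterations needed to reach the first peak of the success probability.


After j Grover iterations the success probability is P(j) = sin^2((2j+1)*theta), where sin(theta) = sqrt(k/N).
N = 2^32 = 4294967296, k = 15
sin(theta) = sqrt(k/N) = 5.909703592e-05
theta = arcsin(sqrt(k/N)) = 5.909703596e-05 rad
P(j) reaches its first maximum when (2j+1)*theta is as close as possible to pi/2, i.e. j = round(pi/(4*theta) - 1/2).
pi/(4*theta) - 1/2 = 13289.4756
(For comparison, the common estimate pi/4 * sqrt(N/k) = 13289.9756; the exact maximiser is used here.)
Optimal iterations = 13289

13289


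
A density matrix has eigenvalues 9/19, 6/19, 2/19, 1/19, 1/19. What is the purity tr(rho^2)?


tr(rho^2) = sum of eigenvalues squared
= (9/19)^2 + (6/19)^2 + (2/19)^2 + (1/19)^2 + (1/19)^2
= (81 + 36 + 4 + 1 + 1) / 361
= 123/361
= 0.3407

0.3407


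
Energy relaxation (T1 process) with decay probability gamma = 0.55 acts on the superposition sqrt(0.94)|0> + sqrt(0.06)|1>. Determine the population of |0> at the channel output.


For amplitude damping with parameter gamma on state sqrt(a)|0> + sqrt(b)|1>:
alpha^2 = 0.94, beta^2 = 0.06
P(|0>) = alpha^2 + gamma * beta^2
= 0.94 + 0.55 * 0.06
= 0.94 + 0.0330
= 0.9730

0.9730


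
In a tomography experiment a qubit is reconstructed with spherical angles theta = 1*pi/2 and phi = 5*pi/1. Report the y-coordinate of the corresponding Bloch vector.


theta = 1.5708, phi = 15.7080
r_y = sin(theta)*sin(phi) = 1.0000 * 0.0000
r_y = 0.0000

0.0000


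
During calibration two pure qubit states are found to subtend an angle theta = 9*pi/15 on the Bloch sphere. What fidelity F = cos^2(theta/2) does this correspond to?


For states separated by angle theta on Bloch sphere:
F = cos^2(theta/2)
theta = 9*pi/15 = 1.8850
theta/2 = 0.9425
cos(theta/2) = 0.5878
F = 0.3455

0.3455


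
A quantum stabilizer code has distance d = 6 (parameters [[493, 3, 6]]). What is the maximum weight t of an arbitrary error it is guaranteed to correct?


Code parameters: [[493, 3, 6]], distance d = 6.
Number of correctable errors = floor((d-1)/2)
= floor((6 - 1)/2)
= floor(5/2)
= 2

2


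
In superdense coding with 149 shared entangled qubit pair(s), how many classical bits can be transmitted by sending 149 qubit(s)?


Superdense coding allows 2 classical bits per shared entangled pair.
149 pair(s) -> 2 * 149 = 298 classical bits

298


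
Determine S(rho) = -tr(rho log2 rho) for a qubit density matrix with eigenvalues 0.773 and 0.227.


S = -p*log2(p) - (1-p)*log2(1-p)
p = 0.7730, 1-p = 0.2270
= -0.7730 * log2(0.7730) - 0.2270 * log2(0.2270)
= -(-0.2871) - (-0.4856)
= 0.7727

0.7727


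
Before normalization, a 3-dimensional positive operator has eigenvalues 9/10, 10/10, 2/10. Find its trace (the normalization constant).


tr(M) = sum of eigenvalues
= 9/10 + 10/10 + 2/10
= 21/10
= 2.1000

2.1000


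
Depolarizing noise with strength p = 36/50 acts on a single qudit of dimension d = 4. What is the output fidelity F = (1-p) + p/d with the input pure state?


F = (1-p) + p/d
= (1 - 0.7200) + 0.7200/4
= 0.2800 + 0.1800
= 0.4600

0.4600


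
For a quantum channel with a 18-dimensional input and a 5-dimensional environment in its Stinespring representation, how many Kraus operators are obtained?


Tracing out the environment in an orthonormal basis {|i>_E} gives Kraus operators K_i = <i|_E U |0>_E.
Number of Kraus operators = dim(H_env) = d_env
= 5

5


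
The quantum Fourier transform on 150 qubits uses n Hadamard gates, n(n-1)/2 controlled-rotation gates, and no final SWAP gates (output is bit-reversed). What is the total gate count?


Hadamard gates: 150
Controlled rotations: n*(n-1)/2 = 150*149/2 = 11175
SWAP gates: 0 (omitted)
Total = 150 + 11175
= 11325

11325
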